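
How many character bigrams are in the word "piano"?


Word: "piano" (length 5)
Number of 2-grams = length - 2 + 1 = 5 - 2 + 1
= 4


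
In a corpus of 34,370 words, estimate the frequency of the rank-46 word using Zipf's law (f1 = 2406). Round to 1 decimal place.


Zipf's law: f(r) = f(1) / r
f(1) = 2406
f(46) = 2406 / 46
= 52.3 occurrences


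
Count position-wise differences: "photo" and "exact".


Comparing character by character (same length = 5):
  Pos 0: 'p' vs 'e' !=
  Pos 1: 'h' vs 'x' !=
  Pos 2: 'o' vs 'a' !=
  Pos 3: 't' vs 'c' !=
  Pos 4: 'o' vs 't' !=
Hamming distance = 5


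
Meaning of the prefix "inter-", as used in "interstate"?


Prefix: inter-
As in: interstate -> inter- + state
Meaning = between


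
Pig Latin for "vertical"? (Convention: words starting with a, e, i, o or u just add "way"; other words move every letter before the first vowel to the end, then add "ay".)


Word: "vertical"
Starts with consonant(s) → move to end, add 'ay'
Consonant cluster: "v"
Pig Latin = "erticalvay"


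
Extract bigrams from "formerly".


Word: "formerly" (length 8)
Number of bigrams = 8 - 2 + 1 = 7
  Position 0: "fo"
  Position 1: "or"
  Position 2: "rm"
  Position 3: "me"
  Position 4: "er"
  Position 5: "rl"
  Position 6: "ly"
Bigrams = "fo", "or", "rm", "me", "er", "rl", "ly"


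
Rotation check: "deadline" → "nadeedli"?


Word: "deadline", Candidate: "nadeedli"
Method: check if candidate is substring of word+word
"deadlinedeadline" contains "nadeedli"? No
Is rotation = No


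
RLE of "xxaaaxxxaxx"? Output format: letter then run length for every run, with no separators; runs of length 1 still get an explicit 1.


String: "xxaaaxxxaxx"
Scanning for consecutive runs:
  'x' x 2
  'a' x 3
  'x' x 3
  'a' x 1
  'x' x 2
RLE = "x2a3x3a1x2"


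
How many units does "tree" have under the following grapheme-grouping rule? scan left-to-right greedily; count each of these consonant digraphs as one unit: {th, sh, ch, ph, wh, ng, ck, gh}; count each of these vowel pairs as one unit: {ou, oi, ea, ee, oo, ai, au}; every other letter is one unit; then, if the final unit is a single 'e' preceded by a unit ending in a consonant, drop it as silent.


Word: "tree" (4 letters)
Left-to-right scan:
  1. 't' (letter)
  2. 'r' (letter)
  3. 'ee' (vowel-pair)
Units from scan: 3
Sound units = 3 units


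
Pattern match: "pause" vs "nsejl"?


Pattern of "pause": [0, 1, 2, 3, 4]
Pattern of "nsejl": [0, 1, 2, 3, 4]
Patterns match
Same pattern = Yes


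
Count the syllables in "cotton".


Word: "cotton"
Syllable breakdown: cot-ton
Counting: 2 parts
= 2 syllables


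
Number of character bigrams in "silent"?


Word: "silent" (length 6)
Number of 2-grams = length - 2 + 1 = 6 - 2 + 1
= 5


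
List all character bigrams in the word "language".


Word: "language" (length 8)
Number of bigrams = 8 - 2 + 1 = 7
  Position 0: "la"
  Position 1: "an"
  Position 2: "ng"
  Position 3: "gu"
  Position 4: "ua"
  Position 5: "ag"
  Position 6: "ge"
Bigrams = "la", "an", "ng", "gu", "ua", "ag", "ge"


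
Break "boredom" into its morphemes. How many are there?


Word: "boredom"
Morphemes: bore + -dom
Each morpheme carries meaning
= 2 morphemes


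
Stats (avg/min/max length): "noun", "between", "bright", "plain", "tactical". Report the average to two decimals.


Lengths: "noun"=4, "between"=7, "bright"=6, "plain"=5, "tactical"=8
Sum = 30, Count = 5
Average = 30/5 = 6.00
= avg=6.00, min=4, max=8


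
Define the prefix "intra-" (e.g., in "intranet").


Prefix: intra-
As in: intranet -> intra- + net
Meaning = within


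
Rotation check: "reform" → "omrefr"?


Word: "reform", Candidate: "omrefr"
Method: check if candidate is substring of word+word
"reformreform" contains "omrefr"? No
Is rotation = No


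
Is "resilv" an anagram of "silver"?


Word 1: "silver" → sorted: eilrsv
Word 2: "resilv" → sorted: eilrsv
Same letters? eilrsv == eilrsv
Anagram = Yes


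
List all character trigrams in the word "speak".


Word: "speak" (length 5)
Number of trigrams = 5 - 3 + 1 = 3
  Position 0: "spe"
  Position 1: "pea"
  Position 2: "eak"
Trigrams = "spe", "pea", "eak"


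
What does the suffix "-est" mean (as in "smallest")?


Suffix: -est
Example: smallest = small + -est
Meaning = most


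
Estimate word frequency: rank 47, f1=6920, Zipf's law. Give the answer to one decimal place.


Zipf's law: f(r) = f(1) / r
f(1) = 6920
f(47) = 6920 / 47
= 147.2 occurrences


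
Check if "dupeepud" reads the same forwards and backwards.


Word: "dupeepud"
Reversed: "dupeepud"
Forward == Backward? dupeepud == dupeepud
Palindrome = Yes


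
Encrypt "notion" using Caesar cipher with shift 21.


Word: "notion"
Shift: 21
Each letter → (letter + shift) mod 26:
  'n' (13) + 21 = 8 → 'i'
  'o' (14) + 21 = 9 → 'j'
  't' (19) + 21 = 14 → 'o'
  'i' (8) + 21 = 3 → 'd'
  'o' (14) + 21 = 9 → 'j'
  'n' (13) + 21 = 8 → 'i'
Result = "ijodji"


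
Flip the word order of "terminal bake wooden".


Original: "terminal bake wooden"
Words (1..n): terminal | bake | wooden
Reversed (n..1): wooden | bake | terminal
Result = "wooden bake terminal"


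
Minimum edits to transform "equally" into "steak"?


Word 1: "equally" (length 7)
Word 2: "steak" (length 5)
One optimal edit sequence (insert/delete/substitute each cost 1):
  1. substitute 'e' -> 's'  (+1)
  2. substitute 'q' -> 't'  (+1)
  3. substitute 'u' -> 'e'  (+1)
  4. keep 'a'
  5. delete 'l'  (+1)
  6. delete 'l'  (+1)
  7. substitute 'y' -> 'k'  (+1)
Total edit operations: 6
Edit distance = 6


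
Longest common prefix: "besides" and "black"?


Word 1: "besides"
Word 2: "black"
Comparing from start:
  Pos 0: 'b' == 'b'
  Pos 1: 'e' != 'l' (stop)
LCP = "b" (length 1)


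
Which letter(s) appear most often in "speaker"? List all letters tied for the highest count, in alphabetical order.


Word: "speaker"
Letter counts:
  'a': 1
  'e': 2
  'k': 1
  'p': 1
  'r': 1
  's': 1
Maximum count = 2
Most frequent = 'e' (2 times each)


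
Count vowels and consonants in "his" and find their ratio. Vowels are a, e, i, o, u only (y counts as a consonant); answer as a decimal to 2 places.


Word: "his"
Vowels (a,e,i,o,u): 1
Consonants: 2
Ratio = 1/2
= 0.50


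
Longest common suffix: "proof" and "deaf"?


Word 1: "proof"
Word 2: "deaf"
Comparing from end:
  Pos -1: 'f' == 'f'
  Pos -2: 'o' != 'a' (stop)
LCS = "f" (length 1)


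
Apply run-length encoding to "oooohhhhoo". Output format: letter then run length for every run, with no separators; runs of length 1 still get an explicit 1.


String: "oooohhhhoo"
Scanning for consecutive runs:
  'o' x 4
  'h' x 4
  'o' x 2
RLE = "o4h4o2"


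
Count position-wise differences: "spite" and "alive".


Comparing character by character (same length = 5):
  Pos 0: 's' vs 'a' !=
  Pos 1: 'p' vs 'l' !=
  Pos 2: 'i' vs 'i' =
  Pos 3: 't' vs 'v' !=
  Pos 4: 'e' vs 'e' =
Hamming distance = 3


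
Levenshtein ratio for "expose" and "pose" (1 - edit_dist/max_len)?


Word 1: "expose" (length 6)
Word 2: "pose" (length 4)
One optimal edit sequence:
  1. delete 'e'  (+1)
  2. delete 'x'  (+1)
  3. keep 'p'
  4. keep 'o'
  5. keep 's'
  6. keep 'e'
Edit distance = 2
Max length = max(6, 4) = 6
Similarity = 1 - 2/6
= 0.6667


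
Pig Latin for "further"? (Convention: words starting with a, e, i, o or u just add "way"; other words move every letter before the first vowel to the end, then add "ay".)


Word: "further"
Starts with consonant(s) → move to end, add 'ay'
Consonant cluster: "f"
Pig Latin = "urtherfay"


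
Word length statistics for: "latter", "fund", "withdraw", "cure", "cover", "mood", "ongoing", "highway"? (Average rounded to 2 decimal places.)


Lengths: "latter"=6, "fund"=4, "withdraw"=8, "cure"=4, "cover"=5, "mood"=4, "ongoing"=7, "highway"=7
Sum = 45, Count = 8
Average = 45/8 = 5.63
= avg=5.63, min=4, max=8


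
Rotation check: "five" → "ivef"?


Word: "five", Candidate: "ivef"
Method: check if candidate is substring of word+word
"fivefive" contains "ivef"? Yes
Is rotation = Yes


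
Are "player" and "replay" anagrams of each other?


Word 1: "player" → sorted: aelpry
Word 2: "replay" → sorted: aelpry
Same letters? aelpry == aelpry
Anagram = Yes


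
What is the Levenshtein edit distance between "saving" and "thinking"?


Word 1: "saving" (length 6)
Word 2: "thinking" (length 8)
One optimal edit sequence (insert/delete/substitute each cost 1):
  1. insert 't'  (+1)
  2. insert 'h'  (+1)
  3. substitute 's' -> 'i'  (+1)
  4. substitute 'a' -> 'n'  (+1)
  5. substitute 'v' -> 'k'  (+1)
  6. keep 'i'
  7. keep 'n'
  8. keep 'g'
Total edit operations: 5
Edit distance = 5


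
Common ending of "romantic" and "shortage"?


Word 1: "romantic"
Word 2: "shortage"
Comparing from end:
  Pos -1: 'c' != 'e' (stop)
LCS = "" (length 0)


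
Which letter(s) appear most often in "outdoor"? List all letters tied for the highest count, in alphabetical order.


Word: "outdoor"
Letter counts:
  'd': 1
  'o': 3
  'r': 1
  't': 1
  'u': 1
Maximum count = 3
Most frequent = 'o' (3 times each)


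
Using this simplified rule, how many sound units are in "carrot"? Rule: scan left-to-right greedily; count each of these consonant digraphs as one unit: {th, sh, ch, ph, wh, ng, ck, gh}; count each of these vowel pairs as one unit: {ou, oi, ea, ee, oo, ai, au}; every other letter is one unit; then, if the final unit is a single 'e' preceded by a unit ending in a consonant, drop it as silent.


Word: "carrot" (6 letters)
Left-to-right scan:
  (1) 'c' (letter)
  (2) 'a' (letter)
  (3) 'r' (letter)
  (4) 'r' (letter)
  (5) 'o' (letter)
  (6) 't' (letter)
Units from scan: 6
Sound units = 6 units


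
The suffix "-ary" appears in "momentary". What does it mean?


Suffix: -ary
As in: momentary -> moment + -ary
Meaning = relating to


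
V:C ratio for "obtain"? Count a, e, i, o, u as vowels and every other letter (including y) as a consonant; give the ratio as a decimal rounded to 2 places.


Word: "obtain"
Vowels (a,e,i,o,u): 3
Consonants: 3
Ratio = 3/3
= 1.00


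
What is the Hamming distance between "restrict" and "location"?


Comparing character by character (same length = 8):
  Pos 0: 'r' vs 'l' !=
  Pos 1: 'e' vs 'o' !=
  Pos 2: 's' vs 'c' !=
  Pos 3: 't' vs 'a' !=
  Pos 4: 'r' vs 't' !=
  Pos 5: 'i' vs 'i' =
  Pos 6: 'c' vs 'o' !=
  Pos 7: 't' vs 'n' !=
Hamming distance = 7


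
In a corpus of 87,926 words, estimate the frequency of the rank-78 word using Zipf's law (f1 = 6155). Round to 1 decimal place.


Zipf's law: f(r) = f(1) / r
f(1) = 6155
f(78) = 6155 / 78
= 78.9 occurrences


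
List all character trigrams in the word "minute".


Word: "minute" (length 6)
Number of trigrams = 6 - 3 + 1 = 4
  Position 0: "min"
  Position 1: "inu"
  Position 2: "nut"
  Position 3: "ute"
Trigrams = "min", "inu", "nut", "ute"


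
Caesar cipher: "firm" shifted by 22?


Word: "firm"
Shift: 22
Each letter → (letter + shift) mod 26:
  'f' (5) + 22 = 1 → 'b'
  'i' (8) + 22 = 4 → 'e'
  'r' (17) + 22 = 13 → 'n'
  'm' (12) + 22 = 8 → 'i'
Result = "beni"


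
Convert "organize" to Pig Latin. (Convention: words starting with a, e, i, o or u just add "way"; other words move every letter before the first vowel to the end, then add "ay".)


Word: "organize"
Starts with vowel → add 'way'
Pig Latin = "organizeway"


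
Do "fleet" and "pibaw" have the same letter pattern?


Pattern of "fleet": [0, 1, 2, 2, 3]
Pattern of "pibaw": [0, 1, 2, 3, 4]
Patterns do not match
Same pattern = No


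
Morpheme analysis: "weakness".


Word: "weakness"
Morphemes: weak + -ness
Each morpheme carries meaning
= 2 morphemes


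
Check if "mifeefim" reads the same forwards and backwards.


Word: "mifeefim"
Reversed: "mifeefim"
Forward == Backward? mifeefim == mifeefim
Palindrome = Yes


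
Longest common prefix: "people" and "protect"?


Word 1: "people"
Word 2: "protect"
Comparing from start:
  Pos 0: 'p' == 'p'
  Pos 1: 'e' != 'r' (stop)
LCP = "p" (length 1)


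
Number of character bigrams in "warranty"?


Word: "warranty" (length 8)
Number of 2-grams = length - 2 + 1 = 8 - 2 + 1
= 7


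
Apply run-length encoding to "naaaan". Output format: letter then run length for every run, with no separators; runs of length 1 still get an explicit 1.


String: "naaaan"
Scanning for consecutive runs:
  'n' x 1
  'a' x 4
  'n' x 1
RLE = "n1a4n1"


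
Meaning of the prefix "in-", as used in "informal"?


Prefix: in-
As in: informal -> in- + formal
Meaning = not / into


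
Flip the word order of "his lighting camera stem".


Original: "his lighting camera stem"
Words (1..n): his | lighting | camera | stem
Reversed (n..1): stem | camera | lighting | his
Result = "stem camera lighting his"


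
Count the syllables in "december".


Word: "december"
Syllable breakdown: de · cem · ber
Counting: 3 parts
= 3 syllables


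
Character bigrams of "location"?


Word: "location" (length 8)
Number of bigrams = 8 - 2 + 1 = 7
  Position 0: "lo"
  Position 1: "oc"
  Position 2: "ca"
  Position 3: "at"
  Position 4: "ti"
  Position 5: "io"
  Position 6: "on"
Bigrams = "lo", "oc", "ca", "at", "ti", "io", "on"


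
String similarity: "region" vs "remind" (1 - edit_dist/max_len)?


Word 1: "region" (length 6)
Word 2: "remind" (length 6)
One optimal edit sequence:
  1. keep 'r'
  2. keep 'e'
  3. substitute 'g' -> 'm'  (+1)
  4. keep 'i'
  5. substitute 'o' -> 'n'  (+1)
  6. substitute 'n' -> 'd'  (+1)
Edit distance = 3
Max length = max(6, 6) = 6
Similarity = 1 - 3/6
= 0.5000


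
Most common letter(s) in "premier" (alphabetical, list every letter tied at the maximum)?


Word: "premier"
Letter counts:
  'e': 2
  'i': 1
  'm': 1
  'p': 1
  'r': 2
Maximum count = 2
Most frequent = 'e', 'r' (2 times each)


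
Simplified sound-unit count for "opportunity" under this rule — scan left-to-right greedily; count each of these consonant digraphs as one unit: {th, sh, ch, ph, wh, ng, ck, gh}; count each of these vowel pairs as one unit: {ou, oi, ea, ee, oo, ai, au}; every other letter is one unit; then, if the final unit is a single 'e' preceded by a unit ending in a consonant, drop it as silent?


Word: "opportunity" (11 letters)
Left-to-right scan:
  [1] 'o' (letter)
  [2] 'p' (letter)
  [3] 'p' (letter)
  [4] 'o' (letter)
  [5] 'r' (letter)
  [6] 't' (letter)
  [7] 'u' (letter)
  [8] 'n' (letter)
  [9] 'i' (letter)
  [10] 't' (letter)
  [11] 'y' (letter)
Units from scan: 11
Sound units = 11 units


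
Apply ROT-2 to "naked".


Word: "naked"
Shift: 2
Each letter → (letter + shift) mod 26:
  'n' (13) + 2 = 15 → 'p'
  'a' (0) + 2 = 2 → 'c'
  'k' (10) + 2 = 12 → 'm'
  'e' (4) + 2 = 6 → 'g'
  'd' (3) + 2 = 5 → 'f'
Result = "pcmgf"


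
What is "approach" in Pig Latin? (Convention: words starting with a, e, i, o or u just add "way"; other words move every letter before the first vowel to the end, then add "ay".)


Word: "approach"
Starts with vowel → add 'way'
Pig Latin = "approachway"


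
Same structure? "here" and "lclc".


Pattern of "here": [0, 1, 2, 1]
Pattern of "lclc": [0, 1, 0, 1]
Patterns do not match
Same pattern = No


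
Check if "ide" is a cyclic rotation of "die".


Word: "die", Candidate: "ide"
Method: check if candidate is substring of word+word
"diedie" contains "ide"? No
Is rotation = No


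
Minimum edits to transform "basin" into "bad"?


Word 1: "basin" (length 5)
Word 2: "bad" (length 3)
One optimal edit sequence (insert/delete/substitute each cost 1):
  1. keep 'b'
  2. keep 'a'
  3. delete 's'  (+1)
  4. delete 'i'  (+1)
  5. substitute 'n' -> 'd'  (+1)
Total edit operations: 3
Edit distance = 3


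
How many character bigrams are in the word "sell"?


Word: "sell" (length 4)
Number of 2-grams = length - 2 + 1 = 4 - 2 + 1
= 3


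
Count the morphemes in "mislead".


Word: "mislead"
Morphemes: mis- | lead
Each morpheme carries meaning
= 2 morphemes


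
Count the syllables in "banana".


Word: "banana"
Syllable breakdown: ba / na / na
Counting: 3 parts
= 3 syllables


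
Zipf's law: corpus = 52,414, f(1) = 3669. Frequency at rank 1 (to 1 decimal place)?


Zipf's law: f(r) = f(1) / r
f(1) = 3669
f(1) = 3669 / 1
= 3669.0 occurrences


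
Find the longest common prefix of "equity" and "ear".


Word 1: "equity"
Word 2: "ear"
Comparing from start:
  Pos 0: 'e' == 'e'
  Pos 1: 'q' != 'a' (stop)
LCP = "e" (length 1)


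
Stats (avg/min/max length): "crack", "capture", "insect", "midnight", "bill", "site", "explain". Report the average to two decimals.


Lengths: "crack"=5, "capture"=7, "insect"=6, "midnight"=8, "bill"=4, "site"=4, "explain"=7
Sum = 41, Count = 7
Average = 41/7 = 5.86
= avg=5.86, min=4, max=8


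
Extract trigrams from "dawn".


Word: "dawn" (length 4)
Number of trigrams = 4 - 3 + 1 = 2
  Position 0: "daw"
  Position 1: "awn"
Trigrams = "daw", "awn"


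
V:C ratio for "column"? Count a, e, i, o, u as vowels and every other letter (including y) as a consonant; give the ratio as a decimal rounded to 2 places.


Word: "column"
Vowels (a,e,i,o,u): 2
Consonants: 4
Ratio = 2/4
= 0.50


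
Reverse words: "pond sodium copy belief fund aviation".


Original: "pond sodium copy belief fund aviation"
Words (1..n): pond | sodium | copy | belief | fund | aviation
Reversed (n..1): aviation | fund | belief | copy | sodium | pond
Result = "aviation fund belief copy sodium pond"


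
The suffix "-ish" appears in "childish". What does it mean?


Suffix: -ish
Example: childish = child + -ish
Meaning = somewhat / having the qualities of


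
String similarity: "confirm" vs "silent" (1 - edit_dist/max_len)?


Word 1: "confirm" (length 7)
Word 2: "silent" (length 6)
One optimal edit sequence:
  1. delete 'c'  (+1)
  2. substitute 'o' -> 's'  (+1)
  3. substitute 'n' -> 'i'  (+1)
  4. substitute 'f' -> 'l'  (+1)
  5. substitute 'i' -> 'e'  (+1)
  6. substitute 'r' -> 'n'  (+1)
  7. substitute 'm' -> 't'  (+1)
Edit distance = 7
Max length = max(7, 6) = 7
Similarity = 1 - 7/7
= 0.0000


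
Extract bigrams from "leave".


Word: "leave" (length 5)
Number of bigrams = 5 - 2 + 1 = 4
  Position 0: "le"
  Position 1: "ea"
  Position 2: "av"
  Position 3: "ve"
Bigrams = "le", "ea", "av", "ve"


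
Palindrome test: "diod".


Word: "diod"
Reversed: "doid"
Forward == Backward? diod != doid
Palindrome = No


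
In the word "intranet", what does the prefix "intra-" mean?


Prefix: intra-
Example: intranet (intra- + net)
Meaning = within


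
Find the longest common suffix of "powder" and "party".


Word 1: "powder"
Word 2: "party"
Comparing from end:
  Pos -1: 'r' != 'y' (stop)
LCS = "" (length 0)


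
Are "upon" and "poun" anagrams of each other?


Word 1: "upon" → sorted: nopu
Word 2: "poun" → sorted: nopu
Same letters? nopu == nopu
Anagram = Yes


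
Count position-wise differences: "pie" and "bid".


Comparing character by character (same length = 3):
  Pos 0: 'p' vs 'b' !=
  Pos 1: 'i' vs 'i' =
  Pos 2: 'e' vs 'd' !=
Hamming distance = 2


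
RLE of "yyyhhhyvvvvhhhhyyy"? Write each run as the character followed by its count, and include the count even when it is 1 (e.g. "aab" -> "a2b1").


String: "yyyhhhyvvvvhhhhyyy"
Scanning for consecutive runs:
  'y' x 3
  'h' x 3
  'y' x 1
  'v' x 4
  'h' x 4
  'y' x 3
RLE = "y3h3y1v4h4y3"


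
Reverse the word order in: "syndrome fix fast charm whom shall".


Original: "syndrome fix fast charm whom shall"
Words (1..n): syndrome | fix | fast | charm | whom | shall
Reversed (n..1): shall | whom | charm | fast | fix | syndrome
Result = "shall whom charm fast fix syndrome"


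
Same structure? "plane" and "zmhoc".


Pattern of "plane": [0, 1, 2, 3, 4]
Pattern of "zmhoc": [0, 1, 2, 3, 4]
Patterns match
Same pattern = Yes


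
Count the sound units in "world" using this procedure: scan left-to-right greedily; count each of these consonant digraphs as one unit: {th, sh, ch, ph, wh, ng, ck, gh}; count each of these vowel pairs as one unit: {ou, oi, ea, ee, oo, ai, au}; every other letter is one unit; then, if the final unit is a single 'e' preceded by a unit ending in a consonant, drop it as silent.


Word: "world" (5 letters)
Left-to-right scan:
  [1] 'w' (letter)
  [2] 'o' (letter)
  [3] 'r' (letter)
  [4] 'l' (letter)
  [5] 'd' (letter)
Units from scan: 5
Sound units = 5 units


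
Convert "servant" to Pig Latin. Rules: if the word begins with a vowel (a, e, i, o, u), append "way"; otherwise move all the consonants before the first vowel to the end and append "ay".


Word: "servant"
Starts with consonant(s) → move to end, add 'ay'
Consonant cluster: "s"
Pig Latin = "ervantsay"


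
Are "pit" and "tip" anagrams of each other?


Word 1: "pit" → sorted: ipt
Word 2: "tip" → sorted: ipt
Same letters? ipt == ipt
Anagram = Yes


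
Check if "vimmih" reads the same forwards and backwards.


Word: "vimmih"
Reversed: "himmiv"
Forward == Backward? vimmih != himmiv
Palindrome = No


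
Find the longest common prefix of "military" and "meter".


Word 1: "military"
Word 2: "meter"
Comparing from start:
  Pos 0: 'm' == 'm'
  Pos 1: 'i' != 'e' (stop)
LCP = "m" (length 1)


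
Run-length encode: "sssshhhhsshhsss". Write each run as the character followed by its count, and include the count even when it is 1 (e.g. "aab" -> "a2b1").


String: "sssshhhhsshhsss"
Scanning for consecutive runs:
  's' x 4
  'h' x 4
  's' x 2
  'h' x 2
  's' x 3
RLE = "s4h4s2h2s3"


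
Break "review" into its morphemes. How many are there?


Word: "review"
Morphemes: re- + view
Each morpheme carries meaning
= 2 morphemes


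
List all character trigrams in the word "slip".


Word: "slip" (length 4)
Number of trigrams = 4 - 3 + 1 = 2
  Position 0: "sli"
  Position 1: "lip"
Trigrams = "sli", "lip"


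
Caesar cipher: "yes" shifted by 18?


Word: "yes"
Shift: 18
Each letter → (letter + shift) mod 26:
  'y' (24) + 18 = 16 → 'q'
  'e' (4) + 18 = 22 → 'w'
  's' (18) + 18 = 10 → 'k'
Result = "qwk"


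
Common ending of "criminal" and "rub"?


Word 1: "criminal"
Word 2: "rub"
Comparing from end:
  Pos -1: 'l' != 'b' (stop)
LCS = "" (length 0)


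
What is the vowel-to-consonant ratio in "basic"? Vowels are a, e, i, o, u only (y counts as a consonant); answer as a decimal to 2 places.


Word: "basic"
Vowels (a,e,i,o,u): 2
Consonants: 3
Ratio = 2/3
= 0.67


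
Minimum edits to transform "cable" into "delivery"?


Word 1: "cable" (length 5)
Word 2: "delivery" (length 8)
One optimal edit sequence (insert/delete/substitute each cost 1):
  1. insert 'd'  (+1)
  2. substitute 'c' -> 'e'  (+1)
  3. substitute 'a' -> 'l'  (+1)
  4. substitute 'b' -> 'i'  (+1)
  5. substitute 'l' -> 'v'  (+1)
  6. keep 'e'
  7. insert 'r'  (+1)
  8. insert 'y'  (+1)
Total edit operations: 7
Edit distance = 7


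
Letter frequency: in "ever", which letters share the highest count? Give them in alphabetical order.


Word: "ever"
Letter counts:
  'e': 2
  'r': 1
  'v': 1
Maximum count = 2
Most frequent = 'e' (2 times each)


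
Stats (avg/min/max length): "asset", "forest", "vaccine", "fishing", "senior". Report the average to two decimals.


Lengths: "asset"=5, "forest"=6, "vaccine"=7, "fishing"=7, "senior"=6
Sum = 31, Count = 5
Average = 31/5 = 6.20
= avg=6.20, min=5, max=7


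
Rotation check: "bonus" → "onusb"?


Word: "bonus", Candidate: "onusb"
Method: check if candidate is substring of word+word
"bonusbonus" contains "onusb"? Yes
Is rotation = Yes


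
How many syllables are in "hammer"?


Word: "hammer"
Syllable breakdown: ham · mer
Counting: 2 parts
= 2 syllables


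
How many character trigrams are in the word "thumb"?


Word: "thumb" (length 5)
Number of 3-grams = length - 3 + 1 = 5 - 3 + 1
= 3


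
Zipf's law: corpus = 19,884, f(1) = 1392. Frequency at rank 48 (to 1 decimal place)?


Zipf's law: f(r) = f(1) / r
f(1) = 1392
f(48) = 1392 / 48
= 29.0 occurrences


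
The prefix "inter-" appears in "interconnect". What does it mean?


Prefix: inter-
As in: interconnect -> inter- + connect
Meaning = between


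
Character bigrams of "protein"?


Word: "protein" (length 7)
Number of bigrams = 7 - 2 + 1 = 6
  Position 0: "pr"
  Position 1: "ro"
  Position 2: "ot"
  Position 3: "te"
  Position 4: "ei"
  Position 5: "in"
Bigrams = "pr", "ro", "ot", "te", "ei", "in"


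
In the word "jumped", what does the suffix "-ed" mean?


Suffix: -ed
Example: jumped (jump + -ed)
Meaning = past tense


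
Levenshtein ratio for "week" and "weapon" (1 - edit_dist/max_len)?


Word 1: "week" (length 4)
Word 2: "weapon" (length 6)
One optimal edit sequence:
  1. keep 'w'
  2. keep 'e'
  3. insert 'a'  (+1)
  4. insert 'p'  (+1)
  5. substitute 'e' -> 'o'  (+1)
  6. substitute 'k' -> 'n'  (+1)
Edit distance = 4
Max length = max(4, 6) = 6
Similarity = 1 - 4/6
= 0.3333


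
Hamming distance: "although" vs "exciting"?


Comparing character by character (same length = 8):
  Pos 0: 'a' vs 'e' !=
  Pos 1: 'l' vs 'x' !=
  Pos 2: 't' vs 'c' !=
  Pos 3: 'h' vs 'i' !=
  Pos 4: 'o' vs 't' !=
  Pos 5: 'u' vs 'i' !=
  Pos 6: 'g' vs 'n' !=
  Pos 7: 'h' vs 'g' !=
Hamming distance = 8


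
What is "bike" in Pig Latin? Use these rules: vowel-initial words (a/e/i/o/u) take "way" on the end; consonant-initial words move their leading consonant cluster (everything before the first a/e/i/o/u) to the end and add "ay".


Word: "bike"
Starts with consonant(s) → move to end, add 'ay'
Consonant cluster: "b"
Pig Latin = "ikebay"


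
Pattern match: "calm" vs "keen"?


Pattern of "calm": [0, 1, 2, 3]
Pattern of "keen": [0, 1, 1, 2]
Patterns do not match
Same pattern = No


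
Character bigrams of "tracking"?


Word: "tracking" (length 8)
Number of bigrams = 8 - 2 + 1 = 7
  Position 0: "tr"
  Position 1: "ra"
  Position 2: "ac"
  Position 3: "ck"
  Position 4: "ki"
  Position 5: "in"
  Position 6: "ng"
Bigrams = "tr", "ra", "ac", "ck", "ki", "in", "ng"


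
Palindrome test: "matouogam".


Word: "matouogam"
Reversed: "magouotam"
Forward == Backward? matouogam != magouotam
Palindrome = No


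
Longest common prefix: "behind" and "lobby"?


Word 1: "behind"
Word 2: "lobby"
Comparing from start:
  Pos 0: 'b' != 'l' (stop)
LCP = "" (length 0)


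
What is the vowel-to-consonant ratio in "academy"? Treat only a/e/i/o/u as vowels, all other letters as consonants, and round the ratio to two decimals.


Word: "academy"
Vowels (a,e,i,o,u): 3
Consonants: 4
Ratio = 3/4
= 0.75


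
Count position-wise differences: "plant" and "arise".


Comparing character by character (same length = 5):
  Pos 0: 'p' vs 'a' !=
  Pos 1: 'l' vs 'r' !=
  Pos 2: 'a' vs 'i' !=
  Pos 3: 'n' vs 's' !=
  Pos 4: 't' vs 'e' !=
Hamming distance = 5


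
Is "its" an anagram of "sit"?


Word 1: "sit" → sorted: ist
Word 2: "its" → sorted: ist
Same letters? ist == ist
Anagram = Yes


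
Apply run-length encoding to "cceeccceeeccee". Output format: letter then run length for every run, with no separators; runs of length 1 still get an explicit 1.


String: "cceeccceeeccee"
Scanning for consecutive runs:
  'c' x 2
  'e' x 2
  'c' x 3
  'e' x 3
  'c' x 2
  'e' x 2
RLE = "c2e2c3e3c2e2"


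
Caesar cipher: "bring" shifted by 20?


Word: "bring"
Shift: 20
Each letter → (letter + shift) mod 26:
  'b' (1) + 20 = 21 → 'v'
  'r' (17) + 20 = 11 → 'l'
  'i' (8) + 20 = 2 → 'c'
  'n' (13) + 20 = 7 → 'h'
  'g' (6) + 20 = 0 → 'a'
Result = "vlcha"


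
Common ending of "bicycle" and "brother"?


Word 1: "bicycle"
Word 2: "brother"
Comparing from end:
  Pos -1: 'e' != 'r' (stop)
LCS = "" (length 0)


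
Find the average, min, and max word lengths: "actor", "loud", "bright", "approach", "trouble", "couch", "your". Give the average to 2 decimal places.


Lengths: "actor"=5, "loud"=4, "bright"=6, "approach"=8, "trouble"=7, "couch"=5, "your"=4
Sum = 39, Count = 7
Average = 39/7 = 5.57
= avg=5.57, min=4, max=8


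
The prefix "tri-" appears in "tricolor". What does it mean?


Prefix: tri-
Example: tricolor = tri- + color
Meaning = three


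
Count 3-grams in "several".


Word: "several" (length 7)
Number of 3-grams = length - 3 + 1 = 7 - 3 + 1
= 5


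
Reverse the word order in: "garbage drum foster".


Original: "garbage drum foster"
Words (1..n): garbage | drum | foster
Reversed (n..1): foster | drum | garbage
Result = "foster drum garbage"


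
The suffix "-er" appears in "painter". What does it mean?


Suffix: -er
Example: painter = paint + -er
Meaning = one who / more


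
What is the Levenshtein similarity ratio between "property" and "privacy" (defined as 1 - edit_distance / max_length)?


Word 1: "property" (length 8)
Word 2: "privacy" (length 7)
One optimal edit sequence:
  1. keep 'p'
  2. keep 'r'
  3. delete 'o'  (+1)
  4. substitute 'p' -> 'i'  (+1)
  5. substitute 'e' -> 'v'  (+1)
  6. substitute 'r' -> 'a'  (+1)
  7. substitute 't' -> 'c'  (+1)
  8. keep 'y'
Edit distance = 5
Max length = max(8, 7) = 8
Similarity = 1 - 5/8
= 0.3750


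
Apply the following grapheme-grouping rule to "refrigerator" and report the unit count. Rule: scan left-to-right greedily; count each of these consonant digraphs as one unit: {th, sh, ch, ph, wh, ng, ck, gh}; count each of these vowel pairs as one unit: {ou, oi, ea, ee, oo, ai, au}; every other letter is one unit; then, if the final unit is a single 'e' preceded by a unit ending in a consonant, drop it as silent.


Word: "refrigerator" (12 letters)
Left-to-right scan:
  1. 'r' (letter)
  2. 'e' (letter)
  3. 'f' (letter)
  4. 'r' (letter)
  5. 'i' (letter)
  6. 'g' (letter)
  7. 'e' (letter)
  8. 'r' (letter)
  9. 'a' (letter)
  10. 't' (letter)
  11. 'o' (letter)
  12. 'r' (letter)
Units from scan: 12
Sound units = 12 units


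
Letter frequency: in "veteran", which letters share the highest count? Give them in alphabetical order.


Word: "veteran"
Letter counts:
  'a': 1
  'e': 2
  'n': 1
  'r': 1
  't': 1
  'v': 1
Maximum count = 2
Most frequent = 'e' (2 times each)


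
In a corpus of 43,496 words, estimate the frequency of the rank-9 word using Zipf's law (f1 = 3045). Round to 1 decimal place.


Zipf's law: f(r) = f(1) / r
f(1) = 3045
f(9) = 3045 / 9
= 338.3 occurrences


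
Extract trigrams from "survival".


Word: "survival" (length 8)
Number of trigrams = 8 - 3 + 1 = 6
  Position 0: "sur"
  Position 1: "urv"
  Position 2: "rvi"
  Position 3: "viv"
  Position 4: "iva"
  Position 5: "val"
Trigrams = "sur", "urv", "rvi", "viv", "iva", "val"


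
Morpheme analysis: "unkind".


Word: "unkind"
Morphemes: un- | kind
Each morpheme carries meaning
= 2 morphemes


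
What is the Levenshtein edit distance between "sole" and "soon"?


Word 1: "sole" (length 4)
Word 2: "soon" (length 4)
One optimal edit sequence (insert/delete/substitute each cost 1):
  1. keep 's'
  2. keep 'o'
  3. substitute 'l' -> 'o'  (+1)
  4. substitute 'e' -> 'n'  (+1)
Total edit operations: 2
Edit distance = 2


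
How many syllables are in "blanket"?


Word: "blanket"
Syllable breakdown: blan / ket
Counting: 2 parts
= 2 syllables


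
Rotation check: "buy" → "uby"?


Word: "buy", Candidate: "uby"
Method: check if candidate is substring of word+word
"buybuy" contains "uby"? No
Is rotation = No


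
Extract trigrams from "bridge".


Word: "bridge" (length 6)
Number of trigrams = 6 - 3 + 1 = 4
  Position 0: "bri"
  Position 1: "rid"
  Position 2: "idg"
  Position 3: "dge"
Trigrams = "bri", "rid", "idg", "dge"


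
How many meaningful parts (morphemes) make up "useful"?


Word: "useful"
Morphemes: use + -ful
Each morpheme carries meaning
= 2 morphemes


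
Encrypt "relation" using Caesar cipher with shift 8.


Word: "relation"
Shift: 8
Each letter → (letter + shift) mod 26:
  'r' (17) + 8 = 25 → 'z'
  'e' (4) + 8 = 12 → 'm'
  'l' (11) + 8 = 19 → 't'
  'a' (0) + 8 = 8 → 'i'
  't' (19) + 8 = 1 → 'b'
  'i' (8) + 8 = 16 → 'q'
  'o' (14) + 8 = 22 → 'w'
  'n' (13) + 8 = 21 → 'v'
Result = "zmtibqwv"


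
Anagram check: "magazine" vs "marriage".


Word 1: "magazine" → sorted: aaegimnz
Word 2: "marriage" → sorted: aaegimrr
Same letters? aaegimnz != aaegimrr
Anagram = No


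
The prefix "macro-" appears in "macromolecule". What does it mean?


Prefix: macro-
As in: macromolecule -> macro- + molecule
Meaning = large


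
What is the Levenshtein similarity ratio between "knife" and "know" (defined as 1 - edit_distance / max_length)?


Word 1: "knife" (length 5)
Word 2: "know" (length 4)
One optimal edit sequence:
  1. keep 'k'
  2. keep 'n'
  3. delete 'i'  (+1)
  4. substitute 'f' -> 'o'  (+1)
  5. substitute 'e' -> 'w'  (+1)
Edit distance = 3
Max length = max(5, 4) = 5
Similarity = 1 - 3/5
= 0.4000


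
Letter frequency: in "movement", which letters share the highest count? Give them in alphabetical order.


Word: "movement"
Letter counts:
  'e': 2
  'm': 2
  'n': 1
  'o': 1
  't': 1
  'v': 1
Maximum count = 2
Most frequent = 'e', 'm' (2 times each)


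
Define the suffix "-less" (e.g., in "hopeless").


Suffix: -less
Example: hopeless = hope + -less
Meaning = without


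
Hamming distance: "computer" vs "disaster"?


Comparing character by character (same length = 8):
  Pos 0: 'c' vs 'd' !=
  Pos 1: 'o' vs 'i' !=
  Pos 2: 'm' vs 's' !=
  Pos 3: 'p' vs 'a' !=
  Pos 4: 'u' vs 's' !=
  Pos 5: 't' vs 't' =
  Pos 6: 'e' vs 'e' =
  Pos 7: 'r' vs 'r' =
Hamming distance = 5


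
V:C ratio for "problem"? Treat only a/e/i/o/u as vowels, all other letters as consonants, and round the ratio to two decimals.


Word: "problem"
Vowels (a,e,i,o,u): 2
Consonants: 5
Ratio = 2/5
= 0.40


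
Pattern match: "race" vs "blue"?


Pattern of "race": [0, 1, 2, 3]
Pattern of "blue": [0, 1, 2, 3]
Patterns match
Same pattern = Yes


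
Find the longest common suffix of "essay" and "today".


Word 1: "essay"
Word 2: "today"
Comparing from end:
  Pos -1: 'y' == 'y'
  Pos -2: 'a' == 'a'
  Pos -3: 's' != 'd' (stop)
LCS = "ay" (length 2)


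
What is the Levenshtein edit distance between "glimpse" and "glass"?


Word 1: "glimpse" (length 7)
Word 2: "glass" (length 5)
One optimal edit sequence (insert/delete/substitute each cost 1):
  1. keep 'g'
  2. keep 'l'
  3. delete 'i'  (+1)
  4. delete 'm'  (+1)
  5. substitute 'p' -> 'a'  (+1)
  6. keep 's'
  7. substitute 'e' -> 's'  (+1)
Total edit operations: 4
Edit distance = 4


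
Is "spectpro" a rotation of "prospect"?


Word: "prospect", Candidate: "spectpro"
Method: check if candidate is substring of word+word
"prospectprospect" contains "spectpro"? Yes
Is rotation = Yes


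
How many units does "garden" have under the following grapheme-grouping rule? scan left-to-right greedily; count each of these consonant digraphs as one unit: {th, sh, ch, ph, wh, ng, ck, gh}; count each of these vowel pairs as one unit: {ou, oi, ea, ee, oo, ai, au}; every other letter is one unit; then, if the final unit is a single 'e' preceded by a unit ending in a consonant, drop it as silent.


Word: "garden" (6 letters)
Left-to-right scan:
  (1) 'g' (letter)
  (2) 'a' (letter)
  (3) 'r' (letter)
  (4) 'd' (letter)
  (5) 'e' (letter)
  (6) 'n' (letter)
Units from scan: 6
Sound units = 6 units


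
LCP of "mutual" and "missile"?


Word 1: "mutual"
Word 2: "missile"
Comparing from start:
  Pos 0: 'm' == 'm'
  Pos 1: 'u' != 'i' (stop)
LCP = "m" (length 1)


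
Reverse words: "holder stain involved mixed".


Original: "holder stain involved mixed"
Words (1..n): holder | stain | involved | mixed
Reversed (n..1): mixed | involved | stain | holder
Result = "mixed involved stain holder"


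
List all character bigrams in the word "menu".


Word: "menu" (length 4)
Number of bigrams = 4 - 2 + 1 = 3
  Position 0: "me"
  Position 1: "en"
  Position 2: "nu"
Bigrams = "me", "en", "nu"


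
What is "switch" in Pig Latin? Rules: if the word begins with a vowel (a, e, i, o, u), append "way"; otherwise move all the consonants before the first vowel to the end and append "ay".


Word: "switch"
Starts with consonant(s) → move to end, add 'ay'
Consonant cluster: "sw"
Pig Latin = "itchsway"


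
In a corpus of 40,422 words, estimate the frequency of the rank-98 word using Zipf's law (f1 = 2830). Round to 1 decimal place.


Zipf's law: f(r) = f(1) / r
f(1) = 2830
f(98) = 2830 / 98
= 28.9 occurrences


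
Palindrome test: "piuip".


Word: "piuip"
Reversed: "piuip"
Forward == Backward? piuip == piuip
Palindrome = Yes


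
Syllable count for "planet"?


Word: "planet"
Syllable breakdown: plan | et
Counting: 2 parts
= 2 syllables


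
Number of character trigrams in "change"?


Word: "change" (length 6)
Number of 3-grams = length - 3 + 1 = 6 - 3 + 1
= 4


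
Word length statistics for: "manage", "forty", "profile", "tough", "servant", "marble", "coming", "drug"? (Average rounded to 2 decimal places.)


Lengths: "manage"=6, "forty"=5, "profile"=7, "tough"=5, "servant"=7, "marble"=6, "coming"=6, "drug"=4
Sum = 46, Count = 8
Average = 46/8 = 5.75
= avg=5.75, min=4, max=7


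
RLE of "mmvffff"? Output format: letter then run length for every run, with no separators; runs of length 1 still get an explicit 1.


String: "mmvffff"
Scanning for consecutive runs:
  'm' x 2
  'v' x 1
  'f' x 4
RLE = "m2v1f4"


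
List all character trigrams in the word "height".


Word: "height" (length 6)
Number of trigrams = 6 - 3 + 1 = 4
  Position 0: "hei"
  Position 1: "eig"
  Position 2: "igh"
  Position 3: "ght"
Trigrams = "hei", "eig", "igh", "ght"


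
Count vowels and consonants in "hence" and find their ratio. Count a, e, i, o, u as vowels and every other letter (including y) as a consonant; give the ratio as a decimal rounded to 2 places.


Word: "hence"
Vowels (a,e,i,o,u): 2
Consonants: 3
Ratio = 2/3
= 0.67


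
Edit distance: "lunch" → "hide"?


Word 1: "lunch" (length 5)
Word 2: "hide" (length 4)
One optimal edit sequence (insert/delete/substitute each cost 1):
  1. delete 'l'  (+1)
  2. substitute 'u' -> 'h'  (+1)
  3. substitute 'n' -> 'i'  (+1)
  4. substitute 'c' -> 'd'  (+1)
  5. substitute 'h' -> 'e'  (+1)
Total edit operations: 5
Edit distance = 5


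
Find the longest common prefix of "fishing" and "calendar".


Word 1: "fishing"
Word 2: "calendar"
Comparing from start:
  Pos 0: 'f' != 'c' (stop)
LCP = "" (length 0)


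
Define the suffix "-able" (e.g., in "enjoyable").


Suffix: -able
As in: enjoyable -> enjoy + -able
Meaning = capable of


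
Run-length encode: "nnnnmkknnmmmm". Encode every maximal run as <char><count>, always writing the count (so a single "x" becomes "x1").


String: "nnnnmkknnmmmm"
Scanning for consecutive runs:
  'n' x 4
  'm' x 1
  'k' x 2
  'n' x 2
  'm' x 4
RLE = "n4m1k2n2m4"


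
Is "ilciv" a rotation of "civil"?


Word: "civil", Candidate: "ilciv"
Method: check if candidate is substring of word+word
"civilcivil" contains "ilciv"? Yes
Is rotation = Yes


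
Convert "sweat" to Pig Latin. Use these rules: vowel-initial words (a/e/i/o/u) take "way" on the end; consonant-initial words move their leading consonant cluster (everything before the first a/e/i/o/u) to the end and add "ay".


Word: "sweat"
Starts with consonant(s) → move to end, add 'ay'
Consonant cluster: "sw"
Pig Latin = "eatsway"


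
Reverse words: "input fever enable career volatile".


Original: "input fever enable career volatile"
Words (1..n): input | fever | enable | career | volatile
Reversed (n..1): volatile | career | enable | fever | input
Result = "volatile career enable fever input"
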